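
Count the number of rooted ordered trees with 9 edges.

4862

Rooted ordered trees with n edges are counted by C_n; here n = 9.
C_9 = C_8 · 2(2·8+1)/(8+2) = 1430 · 34/10 = 4862.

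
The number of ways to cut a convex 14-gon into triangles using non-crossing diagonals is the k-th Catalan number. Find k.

A convex 14-gon is triangulated into 12 triangles, and the number of such triangulations is the Catalan number C_{14−2} = C_12.

12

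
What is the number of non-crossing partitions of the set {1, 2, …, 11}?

The non-crossing partitions of [11] form a lattice of size C_11.
C_11 = C(22,11)/12 = 705432/12 = 58786.

58786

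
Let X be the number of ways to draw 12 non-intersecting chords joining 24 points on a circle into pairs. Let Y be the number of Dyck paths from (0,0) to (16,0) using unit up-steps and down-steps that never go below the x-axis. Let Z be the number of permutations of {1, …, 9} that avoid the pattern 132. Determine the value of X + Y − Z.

Pairing 24 circle points by 12 non-crossing chords gives C_12 matchings. So X = C_12 = 208012.
A Dyck path with 8 up-steps and 8 down-steps has semilength 8, so there are C_8 of them. So Y = C_8 = 1430.
For any fixed pattern of length 3, the pattern-avoiding permutations of [9] number C_9. So Z = C_9 = 4862.
X + Y − Z = 208012 + 1430 − 4862 = 204580.

204580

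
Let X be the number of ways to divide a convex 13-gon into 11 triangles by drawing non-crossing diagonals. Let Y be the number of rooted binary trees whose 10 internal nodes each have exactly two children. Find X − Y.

A convex 13-gon is triangulated into 11 triangles, and the number of such triangulations is the Catalan number C_{13−2} = C_11. So X = C_11 = 58786.
Full binary trees with n internal nodes are counted by C_n; here n = 10. So Y = C_10 = 16796.
X − Y = 58786 − 16796 = 41990.

41990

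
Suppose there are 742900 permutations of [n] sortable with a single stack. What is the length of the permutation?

Stack-sortable permutations of [n] are counted by C_n; 742900 = C_13.

13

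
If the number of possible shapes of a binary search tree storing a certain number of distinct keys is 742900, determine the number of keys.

Binary search tree shapes on n keys are counted by C_n. Since C_13 = 742900, the index is 13.

13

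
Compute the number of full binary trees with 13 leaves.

Full binary trees with 13 leaves have 13−1 = 12 internal nodes, so there are C_12 of them.
C_12 = C(24,12)/13 = 2704156/13 = 208012.

208012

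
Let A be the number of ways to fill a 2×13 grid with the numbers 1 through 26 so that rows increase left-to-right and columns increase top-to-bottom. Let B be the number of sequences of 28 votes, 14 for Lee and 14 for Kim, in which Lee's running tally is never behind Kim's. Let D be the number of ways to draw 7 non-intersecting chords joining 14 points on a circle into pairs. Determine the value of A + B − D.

3416911

By the hook-length formula (or a Dyck-path bijection), SYT of shape 2×13 number C_13. So A = C_13 = 742900.
Ballot sequences with n votes each where one side never trails are Dyck words, counted by C_n; here n = 14. So B = C_14 = 2674440.
Non-crossing perfect matchings of 2n points on a circle are counted by C_n; with 14 points, n = 7. So D = C_7 = 429.
A + B − D = 742900 + 2674440 − 429 = 3416911.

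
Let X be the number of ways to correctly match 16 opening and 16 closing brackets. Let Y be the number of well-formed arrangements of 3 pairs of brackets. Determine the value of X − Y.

35357665

A balanced arrangement of 16 bracket pairs is a Dyck word of semilength 16, so the count is C_16. So X = C_16 = 35357670.
With 3 pairs the number of balanced bracket strings is the Catalan number C_3. So Y = C_3 = 5.
X − Y = 35357670 − 5 = 35357665.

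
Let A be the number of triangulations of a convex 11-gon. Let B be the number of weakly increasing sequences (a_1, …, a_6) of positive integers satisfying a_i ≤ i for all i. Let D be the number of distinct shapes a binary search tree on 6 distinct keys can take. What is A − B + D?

4862

Triangulations of a convex m-gon are counted by C_{m−2}; with m = 11 this is C_9. So A = C_9 = 4862.
Such sub-staircase sequences of length n are counted by C_n; here n = 6. So B = C_6 = 132.
There are C_n binary search tree shapes on n keys; with n = 6 that is C_6. So D = C_6 = 132.
A − B + D = 4862 − 132 + 132 = 4862.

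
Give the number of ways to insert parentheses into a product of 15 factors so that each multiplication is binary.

Ways to associate a product of 15 factors correspond to binary trees on 15 leaves, so the count is C_14.
C_14 = C(28,14)/15 = 40116600/15 = 2674440.

2674440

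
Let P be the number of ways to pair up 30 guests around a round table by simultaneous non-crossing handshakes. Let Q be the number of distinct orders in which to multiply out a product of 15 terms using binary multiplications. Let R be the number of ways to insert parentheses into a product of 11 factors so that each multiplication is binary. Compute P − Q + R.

With 30 = 2·15 people, non-crossing handshake pairings are non-crossing perfect matchings on a circle, counted by C_15. So P = C_15 = 9694845.
Bracketing 15 factors into binary products is counted by C_{15−1} = C_14. So Q = C_14 = 2674440.
Ways to associate a product of 11 factors correspond to binary trees on 11 leaves, so the count is C_10. So R = C_10 = 16796.
P − Q + R = 9694845 − 2674440 + 16796 = 7037201.

7037201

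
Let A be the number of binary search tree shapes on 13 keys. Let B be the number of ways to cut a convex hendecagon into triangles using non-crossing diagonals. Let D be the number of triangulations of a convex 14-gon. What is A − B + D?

946050

Rooted binary trees with 13 nodes (each child slot possibly empty) number C_13. So A = C_13 = 742900.
A convex 11-gon is triangulated into 9 triangles, and the number of such triangulations is the Catalan number C_{11−2} = C_9. So B = C_9 = 4862.
A convex 14-gon is triangulated into 12 triangles, and the number of such triangulations is the Catalan number C_{14−2} = C_12. So D = C_12 = 208012.
A − B + D = 742900 − 4862 + 208012 = 946050.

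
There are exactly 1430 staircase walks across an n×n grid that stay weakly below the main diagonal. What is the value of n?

Such diagonal-avoiding paths in an n×n grid are counted by C_n. Since C_8 = 1430, the index is 8.

8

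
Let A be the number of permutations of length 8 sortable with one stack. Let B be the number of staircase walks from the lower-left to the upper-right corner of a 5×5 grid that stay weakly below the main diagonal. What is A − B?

Stack-sortable permutations are exactly the 231-avoiding ones, counted by C_n; here n = 8. So A = C_8 = 1430.
Monotone paths in an n×n grid that stay weakly below the diagonal are counted by C_n; here n = 5. So B = C_5 = 42.
A − B = 1430 − 42 = 1388.

1388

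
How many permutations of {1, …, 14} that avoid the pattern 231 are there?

2674440

Permutations of [n] avoiding any single length-3 pattern are counted by C_n; here n = 14.
C_14 = C(28,14)/15 = 40116600/15 = 2674440.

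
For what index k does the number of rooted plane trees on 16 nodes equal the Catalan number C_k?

15

A rooted plane tree on 16 nodes has 15 edges, and such trees are counted by C_15.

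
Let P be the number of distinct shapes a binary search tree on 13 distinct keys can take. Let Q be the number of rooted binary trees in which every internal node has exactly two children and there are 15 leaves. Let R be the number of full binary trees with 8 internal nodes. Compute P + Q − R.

3415910

Binary trees (left/right distinguished) on n nodes are counted by C_n; here n = 13. So P = C_13 = 742900.
Full binary trees with 15 leaves have 15−1 = 14 internal nodes, so there are C_14 of them. So Q = C_14 = 2674440.
Full binary trees with n internal nodes are counted by C_n; here n = 8. So R = C_8 = 1430.
P + Q − R = 742900 + 2674440 − 1430 = 3415910.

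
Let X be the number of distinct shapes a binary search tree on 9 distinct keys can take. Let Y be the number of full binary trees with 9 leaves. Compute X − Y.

Rooted binary trees with 9 nodes (each child slot possibly empty) number C_9. So X = C_9 = 4862.
A full binary tree with L leaves has L−1 internal nodes and is counted by C_{L−1}; L = 9 gives C_8. So Y = C_8 = 1430.
X − Y = 4862 − 1430 = 3432.

3432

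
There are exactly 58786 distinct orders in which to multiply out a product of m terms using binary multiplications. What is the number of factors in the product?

12

Parenthesizations of m factors are counted by C_{m−1}. Since C_11 = 58786, the index is 11.
So the index is 11, and the number of factors is 11 + 1 = 12.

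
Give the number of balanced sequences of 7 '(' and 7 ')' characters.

429

A balanced arrangement of 7 bracket pairs is a Dyck word of semilength 7, so the count is C_7.
C_7 = C(14,7)/8 = 3432/8 = 429.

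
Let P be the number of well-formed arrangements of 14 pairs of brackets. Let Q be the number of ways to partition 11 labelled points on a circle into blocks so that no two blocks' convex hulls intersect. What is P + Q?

2733226

Balanced strings of n pairs of brackets are counted by C_n; here n = 14. So P = C_14 = 2674440.
Non-crossing partitions of an n-element set are counted by C_n; here n = 11. So Q = C_11 = 58786.
P + Q = 2674440 + 58786 = 2733226.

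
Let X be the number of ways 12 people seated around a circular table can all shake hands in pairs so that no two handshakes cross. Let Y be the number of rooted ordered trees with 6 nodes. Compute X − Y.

90

With 12 = 2·6 people, non-crossing handshake pairings are non-crossing perfect matchings on a circle, counted by C_6. So X = C_6 = 132.
A rooted plane tree on 6 nodes has 5 edges, and such trees are counted by C_5. So Y = C_5 = 42.
X − Y = 132 − 42 = 90.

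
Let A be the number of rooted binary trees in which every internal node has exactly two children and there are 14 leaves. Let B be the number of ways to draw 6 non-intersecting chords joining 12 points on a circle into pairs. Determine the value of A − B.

742768

Full binary trees with 14 leaves have 14−1 = 13 internal nodes, so there are C_13 of them. So A = C_13 = 742900.
Pairing 12 circle points by 6 non-crossing chords gives C_6 matchings. So B = C_6 = 132.
A − B = 742900 − 132 = 742768.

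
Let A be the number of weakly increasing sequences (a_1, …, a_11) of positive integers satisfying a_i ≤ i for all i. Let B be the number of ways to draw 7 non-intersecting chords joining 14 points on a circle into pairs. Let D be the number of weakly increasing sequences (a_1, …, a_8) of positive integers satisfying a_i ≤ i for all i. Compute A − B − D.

Weakly increasing sequences with a_i ≤ i biject with Dyck paths of semilength 11, so there are C_11. So A = C_11 = 58786.
Non-crossing perfect matchings of 2n points on a circle are counted by C_n; with 14 points, n = 7. So B = C_7 = 429.
Such sub-staircase sequences of length n are counted by C_n; here n = 8. So D = C_8 = 1430.
A − B − D = 58786 − 429 − 1430 = 56927.

56927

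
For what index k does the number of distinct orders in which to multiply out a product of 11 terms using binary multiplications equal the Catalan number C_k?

Ways to associate a product of 11 factors correspond to binary trees on 11 leaves, so the count is C_10.

10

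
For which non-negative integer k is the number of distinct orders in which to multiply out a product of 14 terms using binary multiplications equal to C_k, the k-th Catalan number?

13

Ways to associate a product of 14 factors correspond to binary trees on 14 leaves, so the count is C_13.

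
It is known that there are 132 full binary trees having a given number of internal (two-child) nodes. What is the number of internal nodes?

Full binary trees with n internal nodes are counted by C_n, and C_6 = 132.

6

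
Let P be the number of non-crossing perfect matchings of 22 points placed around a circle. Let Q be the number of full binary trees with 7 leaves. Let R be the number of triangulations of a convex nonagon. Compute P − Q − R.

Non-crossing perfect matchings of 2n points on a circle are counted by C_n; with 22 points, n = 11. So P = C_11 = 58786.
Full binary trees with 7 leaves have 7−1 = 6 internal nodes, so there are C_6 of them. So Q = C_6 = 132.
A convex 9-gon is triangulated into 7 triangles, and the number of such triangulations is the Catalan number C_{9−2} = C_7. So R = C_7 = 429.
P − Q − R = 58786 − 132 − 429 = 58225.

58225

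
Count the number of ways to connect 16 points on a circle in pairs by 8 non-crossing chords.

Non-crossing perfect matchings of 2n points on a circle are counted by C_n; with 16 points, n = 8.
C_8 = C_7 · 2(2·7+1)/(7+2) = 429 · 30/9 = 1430.

1430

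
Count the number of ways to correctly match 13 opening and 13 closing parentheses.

742900

Balanced strings of n pairs of brackets are counted by C_n; here n = 13.
C_13 = C(26,13)/14 = 10400600/14 = 742900.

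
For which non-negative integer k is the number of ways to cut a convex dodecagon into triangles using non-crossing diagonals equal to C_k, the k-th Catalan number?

10

Triangulations of a convex m-gon are counted by C_{m−2}; with m = 12 this is C_10.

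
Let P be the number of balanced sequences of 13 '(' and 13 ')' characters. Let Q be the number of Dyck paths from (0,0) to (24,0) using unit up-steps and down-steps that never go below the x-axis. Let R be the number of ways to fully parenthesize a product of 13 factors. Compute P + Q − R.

With 13 pairs the number of balanced bracket strings is the Catalan number C_13. So P = C_13 = 742900.
Dyck paths of semilength n (length 2n) are counted by C_n; here n = 12. So Q = C_12 = 208012.
Ways to associate a product of 13 factors correspond to binary trees on 13 leaves, so the count is C_12. So R = C_12 = 208012.
P + Q − R = 742900 + 208012 − 208012 = 742900.

742900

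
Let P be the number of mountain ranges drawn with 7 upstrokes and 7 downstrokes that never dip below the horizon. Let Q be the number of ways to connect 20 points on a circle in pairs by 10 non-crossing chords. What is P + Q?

17225

A Dyck path with 7 up-steps and 7 down-steps has semilength 7, so there are C_7 of them. So P = C_7 = 429.
Pairing 20 circle points by 10 non-crossing chords gives C_10 matchings. So Q = C_10 = 16796.
P + Q = 429 + 16796 = 17225.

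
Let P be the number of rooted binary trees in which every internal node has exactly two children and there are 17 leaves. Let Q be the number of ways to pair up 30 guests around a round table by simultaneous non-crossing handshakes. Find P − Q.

A full binary tree with L leaves has L−1 internal nodes and is counted by C_{L−1}; L = 17 gives C_16. So P = C_16 = 35357670.
Non-crossing handshake pairings of 2n people are counted by C_n; 30 people gives n = 15. So Q = C_15 = 9694845.
P − Q = 35357670 − 9694845 = 25662825.

25662825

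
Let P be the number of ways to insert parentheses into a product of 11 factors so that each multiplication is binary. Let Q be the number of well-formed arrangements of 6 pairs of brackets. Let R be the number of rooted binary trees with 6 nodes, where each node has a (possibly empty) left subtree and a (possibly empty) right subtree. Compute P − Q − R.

Parenthesizations of m factors correspond to full binary trees with m leaves, counted by C_{m−1}; m = 11 gives C_10. So P = C_10 = 16796.
Balanced strings of n pairs of brackets are counted by C_n; here n = 6. So Q = C_6 = 132.
Binary trees (left/right distinguished) on n nodes are counted by C_n; here n = 6. So R = C_6 = 132.
P − Q − R = 16796 − 132 − 132 = 16532.

16532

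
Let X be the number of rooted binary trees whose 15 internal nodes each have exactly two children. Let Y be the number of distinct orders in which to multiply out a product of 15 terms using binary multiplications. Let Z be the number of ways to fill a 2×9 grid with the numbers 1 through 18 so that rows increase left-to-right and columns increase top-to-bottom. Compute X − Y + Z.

The number of full binary trees on 15 internal nodes is the Catalan number C_15. So X = C_15 = 9694845.
Ways to associate a product of 15 factors correspond to binary trees on 15 leaves, so the count is C_14. So Y = C_14 = 2674440.
By the hook-length formula (or a Dyck-path bijection), SYT of shape 2×9 number C_9. So Z = C_9 = 4862.
X − Y + Z = 9694845 − 2674440 + 4862 = 7025267.

7025267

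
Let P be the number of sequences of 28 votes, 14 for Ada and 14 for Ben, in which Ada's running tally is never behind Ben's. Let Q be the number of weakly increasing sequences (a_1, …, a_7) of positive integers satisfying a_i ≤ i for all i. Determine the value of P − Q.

Ballot sequences with n votes each where one side never trails are Dyck words, counted by C_n; here n = 14. So P = C_14 = 2674440.
Weakly increasing sequences with a_i ≤ i biject with Dyck paths of semilength 7, so there are C_7. So Q = C_7 = 429.
P − Q = 2674440 − 429 = 2674011.

2674011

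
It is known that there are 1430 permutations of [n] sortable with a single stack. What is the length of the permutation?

8

Stack-sortable permutations of [n] are counted by C_n. The Catalan number equal to 1430 is C_8.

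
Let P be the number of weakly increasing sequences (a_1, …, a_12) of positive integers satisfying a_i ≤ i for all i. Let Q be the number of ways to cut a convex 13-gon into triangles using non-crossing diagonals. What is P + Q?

266798

Weakly increasing sequences with a_i ≤ i biject with Dyck paths of semilength 12, so there are C_12. So P = C_12 = 208012.
Triangulations of a convex m-gon are counted by C_{m−2}; with m = 13 this is C_11. So Q = C_11 = 58786.
P + Q = 208012 + 58786 = 266798.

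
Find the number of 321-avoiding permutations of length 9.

For any fixed pattern of length 3, the pattern-avoiding permutations of [9] number C_9.
C_9 = 4862.

4862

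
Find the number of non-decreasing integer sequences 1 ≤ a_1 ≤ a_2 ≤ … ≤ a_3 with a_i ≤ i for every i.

5

Such sub-staircase sequences of length n are counted by C_n; here n = 3.
C_3 = 5.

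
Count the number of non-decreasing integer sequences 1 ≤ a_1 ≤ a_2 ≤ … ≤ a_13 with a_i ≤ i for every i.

742900

Such sub-staircase sequences of length n are counted by C_n; here n = 13.
C_13 = C_12 · 2(2·12+1)/(12+2) = 208012 · 50/14 = 742900.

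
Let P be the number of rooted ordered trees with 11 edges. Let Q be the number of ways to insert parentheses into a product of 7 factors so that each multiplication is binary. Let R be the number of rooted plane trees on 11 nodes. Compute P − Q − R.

Rooted ordered trees with n edges are counted by C_n; here n = 11. So P = C_11 = 58786.
Ways to associate a product of 7 factors correspond to binary trees on 7 leaves, so the count is C_6. So Q = C_6 = 132.
Rooted ordered (plane) trees on m nodes have m−1 edges and are counted by C_{m−1}; m = 11 gives C_10. So R = C_10 = 16796.
P − Q − R = 58786 − 132 − 16796 = 41858.

41858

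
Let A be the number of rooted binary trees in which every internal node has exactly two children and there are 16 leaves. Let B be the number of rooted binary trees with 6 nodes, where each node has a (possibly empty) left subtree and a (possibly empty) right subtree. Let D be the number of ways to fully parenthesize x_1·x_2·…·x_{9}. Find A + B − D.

Full binary trees with 16 leaves have 16−1 = 15 internal nodes, so there are C_15 of them. So A = C_15 = 9694845.
Rooted binary trees with 6 nodes (each child slot possibly empty) number C_6. So B = C_6 = 132.
Parenthesizations of m factors correspond to full binary trees with m leaves, counted by C_{m−1}; m = 9 gives C_8. So D = C_8 = 1430.
A + B − D = 9694845 + 132 − 1430 = 9693547.

9693547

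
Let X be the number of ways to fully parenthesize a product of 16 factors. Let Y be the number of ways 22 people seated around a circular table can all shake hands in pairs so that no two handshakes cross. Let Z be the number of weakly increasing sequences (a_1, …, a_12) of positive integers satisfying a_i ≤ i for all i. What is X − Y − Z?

9428047

Bracketing 16 factors into binary products is counted by C_{16−1} = C_15. So X = C_15 = 9694845.
Non-crossing handshake pairings of 2n people are counted by C_n; 22 people gives n = 11. So Y = C_11 = 58786.
Such sub-staircase sequences of length n are counted by C_n; here n = 12. So Z = C_12 = 208012.
X − Y − Z = 9694845 − 58786 − 208012 = 9428047.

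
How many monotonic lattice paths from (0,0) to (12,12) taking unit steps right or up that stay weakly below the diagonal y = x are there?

Monotone paths in an n×n grid that stay weakly below the diagonal are counted by C_n; here n = 12.
C_12 = 208012.

208012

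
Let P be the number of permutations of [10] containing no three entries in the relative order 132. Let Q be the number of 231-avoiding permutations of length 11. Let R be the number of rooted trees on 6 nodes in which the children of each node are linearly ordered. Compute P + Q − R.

Permutations of [n] avoiding any single length-3 pattern are counted by C_n; here n = 10. So P = C_10 = 16796.
For any fixed pattern of length 3, the pattern-avoiding permutations of [11] number C_11. So Q = C_11 = 58786.
A rooted plane tree on 6 nodes has 5 edges, and such trees are counted by C_5. So R = C_5 = 42.
P + Q − R = 16796 + 58786 − 42 = 75540.

75540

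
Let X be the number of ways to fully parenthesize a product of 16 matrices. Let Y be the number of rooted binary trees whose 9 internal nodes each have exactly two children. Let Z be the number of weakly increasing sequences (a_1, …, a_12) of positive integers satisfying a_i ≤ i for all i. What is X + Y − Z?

Bracketing 16 factors into binary products is counted by C_{16−1} = C_15. So X = C_15 = 9694845.
The number of full binary trees on 9 internal nodes is the Catalan number C_9. So Y = C_9 = 4862.
Weakly increasing sequences with a_i ≤ i biject with Dyck paths of semilength 12, so there are C_12. So Z = C_12 = 208012.
X + Y − Z = 9694845 + 4862 − 208012 = 9491695.

9491695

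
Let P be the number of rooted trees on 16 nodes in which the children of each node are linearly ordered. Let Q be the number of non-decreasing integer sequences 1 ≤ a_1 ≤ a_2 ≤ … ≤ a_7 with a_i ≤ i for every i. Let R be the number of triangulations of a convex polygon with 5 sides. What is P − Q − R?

9694411

Rooted ordered (plane) trees on m nodes have m−1 edges and are counted by C_{m−1}; m = 16 gives C_15. So P = C_15 = 9694845.
Such sub-staircase sequences of length n are counted by C_n; here n = 7. So Q = C_7 = 429.
Triangulations of a convex m-gon are counted by C_{m−2}; with m = 5 this is C_3. So R = C_3 = 5.
P − Q − R = 9694845 − 429 − 5 = 9694411.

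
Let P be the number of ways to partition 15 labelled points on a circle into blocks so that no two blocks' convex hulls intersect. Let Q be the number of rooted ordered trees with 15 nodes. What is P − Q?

7020405

Non-crossing partitions of an n-element set are counted by C_n; here n = 15. So P = C_15 = 9694845.
A rooted plane tree on 15 nodes has 14 edges, and such trees are counted by C_14. So Q = C_14 = 2674440.
P − Q = 9694845 − 2674440 = 7020405.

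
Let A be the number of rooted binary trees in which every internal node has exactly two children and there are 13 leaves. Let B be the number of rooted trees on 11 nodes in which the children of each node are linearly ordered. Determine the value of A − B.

A full binary tree with L leaves has L−1 internal nodes and is counted by C_{L−1}; L = 13 gives C_12. So A = C_12 = 208012.
A rooted plane tree on 11 nodes has 10 edges, and such trees are counted by C_10. So B = C_10 = 16796.
A − B = 208012 − 16796 = 191216.

191216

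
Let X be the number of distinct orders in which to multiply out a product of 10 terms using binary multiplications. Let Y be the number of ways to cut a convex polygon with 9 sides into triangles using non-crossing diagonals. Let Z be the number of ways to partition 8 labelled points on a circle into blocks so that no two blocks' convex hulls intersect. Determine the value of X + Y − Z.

Parenthesizations of m factors correspond to full binary trees with m leaves, counted by C_{m−1}; m = 10 gives C_9. So X = C_9 = 4862.
A convex 9-gon is triangulated into 7 triangles, and the number of such triangulations is the Catalan number C_{9−2} = C_7. So Y = C_7 = 429.
Non-crossing partitions of an n-element set are counted by C_n; here n = 8. So Z = C_8 = 1430.
X + Y − Z = 4862 + 429 − 1430 = 3861.

3861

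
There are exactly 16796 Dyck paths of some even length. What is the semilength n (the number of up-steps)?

10

Dyck paths of semilength n are counted by C_n. The Catalan number equal to 16796 is C_10.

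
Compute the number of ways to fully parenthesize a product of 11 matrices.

Bracketing 11 factors into binary products is counted by C_{11−1} = C_10.
C_10 = C(20,10)/11 = 184756/11 = 16796.

16796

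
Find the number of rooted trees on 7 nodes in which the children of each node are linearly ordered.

132

A rooted plane tree on 7 nodes has 6 edges, and such trees are counted by C_6.
C_6 = 132.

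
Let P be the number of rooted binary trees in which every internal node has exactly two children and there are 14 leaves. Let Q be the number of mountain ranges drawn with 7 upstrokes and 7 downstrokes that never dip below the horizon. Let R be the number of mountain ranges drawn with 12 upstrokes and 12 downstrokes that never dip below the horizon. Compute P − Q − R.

534459

A full binary tree with L leaves has L−1 internal nodes and is counted by C_{L−1}; L = 14 gives C_13. So P = C_13 = 742900.
A Dyck path with 7 up-steps and 7 down-steps has semilength 7, so there are C_7 of them. So Q = C_7 = 429.
A Dyck path with 12 up-steps and 12 down-steps has semilength 12, so there are C_12 of them. So R = C_12 = 208012.
P − Q − R = 742900 − 429 − 208012 = 534459.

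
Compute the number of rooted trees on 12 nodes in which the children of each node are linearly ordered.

Rooted ordered (plane) trees on m nodes have m−1 edges and are counted by C_{m−1}; m = 12 gives C_11.
C_11 = C(22,11)/12 = 705432/12 = 58786.

58786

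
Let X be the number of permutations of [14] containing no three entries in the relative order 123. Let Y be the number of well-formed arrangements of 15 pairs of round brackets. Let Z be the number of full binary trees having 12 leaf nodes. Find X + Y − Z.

12310499

For any fixed pattern of length 3, the pattern-avoiding permutations of [14] number C_14. So X = C_14 = 2674440.
A balanced arrangement of 15 bracket pairs is a Dyck word of semilength 15, so the count is C_15. So Y = C_15 = 9694845.
A full binary tree with L leaves has L−1 internal nodes and is counted by C_{L−1}; L = 12 gives C_11. So Z = C_11 = 58786.
X + Y − Z = 2674440 + 9694845 − 58786 = 12310499.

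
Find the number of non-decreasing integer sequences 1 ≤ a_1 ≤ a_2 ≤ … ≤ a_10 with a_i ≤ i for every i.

Such sub-staircase sequences of length n are counted by C_n; here n = 10.
C_10 = 16796.

16796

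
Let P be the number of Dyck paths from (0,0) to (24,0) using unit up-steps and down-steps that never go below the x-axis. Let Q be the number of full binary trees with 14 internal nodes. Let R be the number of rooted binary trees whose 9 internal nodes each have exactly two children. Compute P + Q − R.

Dyck paths of semilength n (length 2n) are counted by C_n; here n = 12. So P = C_12 = 208012.
The number of full binary trees on 14 internal nodes is the Catalan number C_14. So Q = C_14 = 2674440.
The number of full binary trees on 9 internal nodes is the Catalan number C_9. So R = C_9 = 4862.
P + Q − R = 208012 + 2674440 − 4862 = 2877590.

2877590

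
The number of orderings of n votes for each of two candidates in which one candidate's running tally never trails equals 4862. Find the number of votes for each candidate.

Such ballot sequences with n votes each are counted by C_n, and C_9 = 4862.

9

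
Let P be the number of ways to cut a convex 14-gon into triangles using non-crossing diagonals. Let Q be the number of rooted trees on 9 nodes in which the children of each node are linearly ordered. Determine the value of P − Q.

The number of triangulations of a 14-gon is the Catalan number C_12 (index = sides − 2). So P = C_12 = 208012.
A rooted plane tree on 9 nodes has 8 edges, and such trees are counted by C_8. So Q = C_8 = 1430.
P − Q = 208012 − 1430 = 206582.

206582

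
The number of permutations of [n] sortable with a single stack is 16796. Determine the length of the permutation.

10

Stack-sortable permutations of [n] are counted by C_n; 16796 = C_10.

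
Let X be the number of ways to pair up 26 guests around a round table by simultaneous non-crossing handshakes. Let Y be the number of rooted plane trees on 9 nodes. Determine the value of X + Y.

744330

With 26 = 2·13 people, non-crossing handshake pairings are non-crossing perfect matchings on a circle, counted by C_13. So X = C_13 = 742900.
A rooted plane tree on 9 nodes has 8 edges, and such trees are counted by C_8. So Y = C_8 = 1430.
X + Y = 742900 + 1430 = 744330.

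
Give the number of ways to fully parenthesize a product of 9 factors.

Bracketing 9 factors into binary products is counted by C_{9−1} = C_8.
C_8 = C(16,8)/9 = 12870/9 = 1430.

1430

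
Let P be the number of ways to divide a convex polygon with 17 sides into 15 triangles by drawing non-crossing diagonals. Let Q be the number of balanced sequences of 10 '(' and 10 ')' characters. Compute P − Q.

A convex 17-gon is triangulated into 15 triangles, and the number of such triangulations is the Catalan number C_{17−2} = C_15. So P = C_15 = 9694845.
A balanced arrangement of 10 bracket pairs is a Dyck word of semilength 10, so the count is C_10. So Q = C_10 = 16796.
P − Q = 9694845 − 16796 = 9678049.

9678049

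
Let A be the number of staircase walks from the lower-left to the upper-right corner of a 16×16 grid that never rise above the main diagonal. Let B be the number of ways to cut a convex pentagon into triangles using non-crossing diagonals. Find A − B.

35357665

Sub-diagonal monotone paths from (0,0) to (16,16) biject with Dyck paths of semilength 16, giving C_16. So A = C_16 = 35357670.
Triangulations of a convex m-gon are counted by C_{m−2}; with m = 5 this is C_3. So B = C_3 = 5.
A − B = 35357670 − 5 = 35357665.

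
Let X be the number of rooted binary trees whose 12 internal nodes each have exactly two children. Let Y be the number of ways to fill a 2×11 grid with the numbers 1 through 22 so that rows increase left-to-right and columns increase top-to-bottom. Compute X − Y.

Full binary trees with n internal nodes are counted by C_n; here n = 12. So X = C_12 = 208012.
By the hook-length formula (or a Dyck-path bijection), SYT of shape 2×11 number C_11. So Y = C_11 = 58786.
X − Y = 208012 − 58786 = 149226.

149226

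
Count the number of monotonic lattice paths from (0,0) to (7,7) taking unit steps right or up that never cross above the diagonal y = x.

429

Monotone paths in an n×n grid that stay weakly below the diagonal are counted by C_n; here n = 7.
C_7 = C_6 · 2(2·6+1)/(6+2) = 132 · 26/8 = 429.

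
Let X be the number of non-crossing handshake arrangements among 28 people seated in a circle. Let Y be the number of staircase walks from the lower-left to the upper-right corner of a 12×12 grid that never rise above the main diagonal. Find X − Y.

2466428

With 28 = 2·14 people, non-crossing handshake pairings are non-crossing perfect matchings on a circle, counted by C_14. So X = C_14 = 2674440.
Sub-diagonal monotone paths from (0,0) to (12,12) biject with Dyck paths of semilength 12, giving C_12. So Y = C_12 = 208012.
X − Y = 2674440 − 208012 = 2466428.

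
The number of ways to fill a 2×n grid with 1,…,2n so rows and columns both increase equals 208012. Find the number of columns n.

12

Standard Young tableaux of shape 2×n are counted by C_n, and C_12 = 208012.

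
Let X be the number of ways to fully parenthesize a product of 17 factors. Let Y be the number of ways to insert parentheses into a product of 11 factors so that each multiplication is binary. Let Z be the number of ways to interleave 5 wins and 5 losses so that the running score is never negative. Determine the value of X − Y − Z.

35340832

Bracketing 17 factors into binary products is counted by C_{17−1} = C_16. So X = C_16 = 35357670.
Parenthesizations of m factors correspond to full binary trees with m leaves, counted by C_{m−1}; m = 11 gives C_10. So Y = C_10 = 16796.
Ballot sequences with n votes each where one side never trails are Dyck words, counted by C_n; here n = 5. So Z = C_5 = 42.
X − Y − Z = 35357670 − 16796 − 42 = 35340832.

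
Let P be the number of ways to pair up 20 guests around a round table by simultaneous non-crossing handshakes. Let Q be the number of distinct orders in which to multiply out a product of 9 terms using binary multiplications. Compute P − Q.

Non-crossing handshake pairings of 2n people are counted by C_n; 20 people gives n = 10. So P = C_10 = 16796.
Parenthesizations of m factors correspond to full binary trees with m leaves, counted by C_{m−1}; m = 9 gives C_8. So Q = C_8 = 1430.
P − Q = 16796 − 1430 = 15366.

15366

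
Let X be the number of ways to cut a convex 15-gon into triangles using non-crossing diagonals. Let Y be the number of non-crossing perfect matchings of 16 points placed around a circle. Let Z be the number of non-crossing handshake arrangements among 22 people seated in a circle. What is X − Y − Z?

The number of triangulations of a 15-gon is the Catalan number C_13 (index = sides − 2). So X = C_13 = 742900.
Pairing 16 circle points by 8 non-crossing chords gives C_8 matchings. So Y = C_8 = 1430.
Non-crossing handshake pairings of 2n people are counted by C_n; 22 people gives n = 11. So Z = C_11 = 58786.
X − Y − Z = 742900 − 1430 − 58786 = 682684.

682684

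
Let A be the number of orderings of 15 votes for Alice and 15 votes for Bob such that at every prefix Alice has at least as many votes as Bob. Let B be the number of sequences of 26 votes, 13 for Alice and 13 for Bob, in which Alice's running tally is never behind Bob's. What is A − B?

8951945

Ballot sequences with n votes each where one side never trails are Dyck words, counted by C_n; here n = 15. So A = C_15 = 9694845.
Reading a vote for the leader as '(' and for the other as ')' turns such a sequence into a balanced string of 13 pairs, so the count is C_13. So B = C_13 = 742900.
A − B = 9694845 − 742900 = 8951945.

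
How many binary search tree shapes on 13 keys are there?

There are C_n binary search tree shapes on n keys; with n = 13 that is C_13.
C_13 = C_12 · 2(2·12+1)/(12+2) = 208012 · 50/14 = 742900.

742900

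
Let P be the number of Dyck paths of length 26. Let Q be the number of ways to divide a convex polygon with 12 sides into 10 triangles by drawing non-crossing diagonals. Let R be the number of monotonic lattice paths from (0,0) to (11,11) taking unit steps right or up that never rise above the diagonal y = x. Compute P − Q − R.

Dyck paths of semilength n (length 2n) are counted by C_n; here n = 13. So P = C_13 = 742900.
A convex 12-gon is triangulated into 10 triangles, and the number of such triangulations is the Catalan number C_{12−2} = C_10. So Q = C_10 = 16796.
Monotone paths in an n×n grid that stay weakly below the diagonal are counted by C_n; here n = 11. So R = C_11 = 58786.
P − Q − R = 742900 − 16796 − 58786 = 667318.

667318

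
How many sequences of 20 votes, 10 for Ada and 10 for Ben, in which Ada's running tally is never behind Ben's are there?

Reading a vote for the leader as '(' and for the other as ')' turns such a sequence into a balanced string of 10 pairs, so the count is C_10.
C_10 = C(20,10)/11 = 184756/11 = 16796.

16796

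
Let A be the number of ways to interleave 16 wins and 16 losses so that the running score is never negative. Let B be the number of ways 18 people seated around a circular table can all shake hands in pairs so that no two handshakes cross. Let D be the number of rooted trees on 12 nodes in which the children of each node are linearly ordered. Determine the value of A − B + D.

35411594

Ballot sequences with n votes each where one side never trails are Dyck words, counted by C_n; here n = 16. So A = C_16 = 35357670.
With 18 = 2·9 people, non-crossing handshake pairings are non-crossing perfect matchings on a circle, counted by C_9. So B = C_9 = 4862.
Rooted ordered (plane) trees on m nodes have m−1 edges and are counted by C_{m−1}; m = 12 gives C_11. So D = C_11 = 58786.
A − B + D = 35357670 − 4862 + 58786 = 35411594.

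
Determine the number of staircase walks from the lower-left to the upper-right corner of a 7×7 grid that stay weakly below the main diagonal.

Sub-diagonal monotone paths from (0,0) to (7,7) biject with Dyck paths of semilength 7, giving C_7.
C_7 = C(14,7)/8 = 3432/8 = 429.

429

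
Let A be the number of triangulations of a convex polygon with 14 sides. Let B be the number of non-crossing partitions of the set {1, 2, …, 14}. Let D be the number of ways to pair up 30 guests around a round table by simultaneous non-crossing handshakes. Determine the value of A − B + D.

A convex 14-gon is triangulated into 12 triangles, and the number of such triangulations is the Catalan number C_{14−2} = C_12. So A = C_12 = 208012.
Non-crossing partitions of an n-element set are counted by C_n; here n = 14. So B = C_14 = 2674440.
With 30 = 2·15 people, non-crossing handshake pairings are non-crossing perfect matchings on a circle, counted by C_15. So D = C_15 = 9694845.
A − B + D = 208012 − 2674440 + 9694845 = 7228417.

7228417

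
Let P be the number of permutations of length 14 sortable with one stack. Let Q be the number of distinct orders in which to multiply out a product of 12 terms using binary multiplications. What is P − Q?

2615654

By Knuth's characterisation, the stack-sortable permutations of length 14 are the 231-avoiders, numbering C_14. So P = C_14 = 2674440.
Bracketing 12 factors into binary products is counted by C_{12−1} = C_11. So Q = C_11 = 58786.
P − Q = 2674440 − 58786 = 2615654.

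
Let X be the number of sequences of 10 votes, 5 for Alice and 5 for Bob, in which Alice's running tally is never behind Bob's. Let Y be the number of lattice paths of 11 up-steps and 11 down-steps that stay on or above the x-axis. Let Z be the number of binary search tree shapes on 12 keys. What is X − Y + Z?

Reading a vote for the leader as '(' and for the other as ')' turns such a sequence into a balanced string of 5 pairs, so the count is C_5. So X = C_5 = 42.
A Dyck path with 11 up-steps and 11 down-steps has semilength 11, so there are C_11 of them. So Y = C_11 = 58786.
Rooted binary trees with 12 nodes (each child slot possibly empty) number C_12. So Z = C_12 = 208012.
X − Y + Z = 42 − 58786 + 208012 = 149268.

149268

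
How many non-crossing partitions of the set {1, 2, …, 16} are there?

Non-crossing partitions of an n-element set are counted by C_n; here n = 16.
C_16 = C_15 · 2(2·15+1)/(15+2) = 9694845 · 62/17 = 35357670.

35357670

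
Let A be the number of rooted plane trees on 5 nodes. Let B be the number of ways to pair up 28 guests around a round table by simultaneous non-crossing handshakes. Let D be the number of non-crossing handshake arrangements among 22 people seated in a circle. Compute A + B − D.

A rooted plane tree on 5 nodes has 4 edges, and such trees are counted by C_4. So A = C_4 = 14.
Non-crossing handshake pairings of 2n people are counted by C_n; 28 people gives n = 14. So B = C_14 = 2674440.
Non-crossing handshake pairings of 2n people are counted by C_n; 22 people gives n = 11. So D = C_11 = 58786.
A + B − D = 14 + 2674440 − 58786 = 2615668.

2615668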